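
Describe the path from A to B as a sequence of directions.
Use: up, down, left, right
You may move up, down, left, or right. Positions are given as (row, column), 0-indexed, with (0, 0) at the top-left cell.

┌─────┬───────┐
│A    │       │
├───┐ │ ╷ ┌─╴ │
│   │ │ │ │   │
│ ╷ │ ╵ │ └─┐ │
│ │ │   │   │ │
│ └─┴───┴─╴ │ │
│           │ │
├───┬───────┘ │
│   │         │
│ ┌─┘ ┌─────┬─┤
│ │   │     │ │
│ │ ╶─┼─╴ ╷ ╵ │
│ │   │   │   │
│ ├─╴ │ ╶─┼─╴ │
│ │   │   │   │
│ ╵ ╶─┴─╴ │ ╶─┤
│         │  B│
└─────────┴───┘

Finding the path and converting it to directions:
Path through cells: (0,0) → (0,1) → (0,2) → (1,2) → (2,2) → (2,3) → (1,3) → (0,3) → (0,4) → (0,5) → (0,6) → (1,6) → (2,6) → (3,6) → (4,6) → (4,5) → (4,4) → (4,3) → (4,2) → (5,2) → (5,1) → (6,1) → (6,2) → (7,2) → (7,1) → (8,1) → (8,2) → (8,3) → (8,4) → (7,4) → (7,3) → (6,3) → (6,4) → (5,4) → (5,5) → (6,5) → (6,6) → (7,6) → (7,5) → (8,5) → (8,6)
Directions: right, right, down, down, right, up, up, right, right, right, down, down, down, down, left, left, left, left, down, left, down, right, down, left, down, right, right, right, up, left, up, right, up, right, down, right, down, left, down, right

Solution:

┌─────┬───────┐
│A → ↓│↱ → → ↓│
├───┐ │ ╷ ┌─╴ │
│   │↓│↑│ │  ↓│
│ ╷ │ ╵ │ └─┐ │
│ │ │↳ ↑│   │↓│
│ └─┴───┴─╴ │ │
│           │↓│
├───┬───────┘ │
│   │↓ ← ← ← ↲│
│ ┌─┘ ┌─────┬─┤
│ │↓ ↲│  ↱ ↓│ │
│ │ ╶─┼─╴ ╷ ╵ │
│ │↳ ↓│↱ ↑│↳ ↓│
│ ├─╴ │ ╶─┼─╴ │
│ │↓ ↲│↑ ↰│↓ ↲│
│ ╵ ╶─┴─╴ │ ╶─┤
│  ↳ → → ↑│↳ B│
└─────────┴───┘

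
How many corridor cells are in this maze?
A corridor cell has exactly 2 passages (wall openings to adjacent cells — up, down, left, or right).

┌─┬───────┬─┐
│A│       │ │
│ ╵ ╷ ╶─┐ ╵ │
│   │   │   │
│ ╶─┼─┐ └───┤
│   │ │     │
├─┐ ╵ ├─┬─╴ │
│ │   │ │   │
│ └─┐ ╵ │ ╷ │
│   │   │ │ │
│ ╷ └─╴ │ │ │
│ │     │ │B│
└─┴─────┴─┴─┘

Counting cells with exactly 2 passages:
Total corridor cells: 22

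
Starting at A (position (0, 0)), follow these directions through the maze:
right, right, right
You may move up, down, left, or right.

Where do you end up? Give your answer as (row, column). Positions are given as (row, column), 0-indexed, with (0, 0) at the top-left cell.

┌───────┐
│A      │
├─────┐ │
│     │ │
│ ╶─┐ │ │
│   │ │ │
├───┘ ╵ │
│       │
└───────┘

Following directions step by step:
Start: (0, 0)
  right: (0, 0) → (0, 1)
  right: (0, 1) → (0, 2)
  right: (0, 2) → (0, 3)
Final position: (0, 3)

Path taken:

┌───────┐
│A → → B│
├─────┐ │
│     │ │
│ ╶─┐ │ │
│   │ │ │
├───┘ ╵ │
│       │
└───────┘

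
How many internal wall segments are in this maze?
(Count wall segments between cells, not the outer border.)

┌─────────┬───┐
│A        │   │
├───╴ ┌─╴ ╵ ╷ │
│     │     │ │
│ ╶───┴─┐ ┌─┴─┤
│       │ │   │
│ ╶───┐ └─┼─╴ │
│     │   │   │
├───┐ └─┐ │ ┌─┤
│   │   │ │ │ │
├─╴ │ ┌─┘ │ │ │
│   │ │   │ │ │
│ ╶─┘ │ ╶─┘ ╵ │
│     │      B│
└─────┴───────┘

Counting internal wall segments:
Total internal walls: 36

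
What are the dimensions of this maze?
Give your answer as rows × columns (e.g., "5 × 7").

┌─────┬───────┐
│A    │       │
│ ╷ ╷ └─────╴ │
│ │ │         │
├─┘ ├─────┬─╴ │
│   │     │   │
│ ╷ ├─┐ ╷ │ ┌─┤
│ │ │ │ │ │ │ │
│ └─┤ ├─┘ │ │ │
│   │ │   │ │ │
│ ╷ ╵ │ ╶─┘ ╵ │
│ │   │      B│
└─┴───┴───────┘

Counting the maze dimensions:
Rows (vertical): 6
Columns (horizontal): 7
Dimensions: 6 × 7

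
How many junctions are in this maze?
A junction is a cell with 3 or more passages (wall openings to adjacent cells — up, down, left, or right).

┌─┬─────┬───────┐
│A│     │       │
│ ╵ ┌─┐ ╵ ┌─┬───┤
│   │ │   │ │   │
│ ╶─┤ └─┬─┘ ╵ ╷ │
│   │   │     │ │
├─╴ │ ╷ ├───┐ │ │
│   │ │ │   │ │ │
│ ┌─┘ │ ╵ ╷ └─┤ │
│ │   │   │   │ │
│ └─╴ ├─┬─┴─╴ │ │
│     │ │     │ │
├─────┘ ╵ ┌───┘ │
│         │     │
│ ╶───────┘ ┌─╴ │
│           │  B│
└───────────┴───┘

Checking each cell for number of passages:

Junctions found (3+ passages):
  (1, 0): 3 passages
  (2, 2): 3 passages
  (2, 5): 3 passages
  (2, 6): 3 passages
  (4, 2): 3 passages
  (6, 3): 3 passages
  (6, 7): 3 passages
Total junctions: 7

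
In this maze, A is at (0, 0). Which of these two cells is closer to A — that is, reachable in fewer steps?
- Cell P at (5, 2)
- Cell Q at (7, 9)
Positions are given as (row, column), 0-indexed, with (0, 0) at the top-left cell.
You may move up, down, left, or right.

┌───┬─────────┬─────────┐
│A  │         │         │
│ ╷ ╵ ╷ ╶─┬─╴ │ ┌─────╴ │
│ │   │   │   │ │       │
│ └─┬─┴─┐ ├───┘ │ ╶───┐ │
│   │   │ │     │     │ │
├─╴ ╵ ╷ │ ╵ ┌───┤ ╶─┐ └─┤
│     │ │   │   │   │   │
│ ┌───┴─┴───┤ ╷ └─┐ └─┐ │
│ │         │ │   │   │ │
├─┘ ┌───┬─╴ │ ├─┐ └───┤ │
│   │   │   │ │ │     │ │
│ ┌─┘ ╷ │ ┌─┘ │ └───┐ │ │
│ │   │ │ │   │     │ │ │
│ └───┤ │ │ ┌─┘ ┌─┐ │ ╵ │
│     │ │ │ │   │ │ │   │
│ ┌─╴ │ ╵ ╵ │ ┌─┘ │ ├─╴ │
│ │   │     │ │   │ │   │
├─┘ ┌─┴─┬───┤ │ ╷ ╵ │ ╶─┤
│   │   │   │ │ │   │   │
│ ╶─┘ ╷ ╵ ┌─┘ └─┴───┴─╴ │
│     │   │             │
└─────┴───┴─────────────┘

Shortest path A → P at (5, 2): 53 steps
Shortest path A → Q at (7, 9): 50 steps

Q is closer (50 steps vs 53 steps).

Path to P:

┌───┬─────────┬─────────┐
│A ↓│↱ ↓      │↱ → → → ↓│
│ ╷ ╵ ╷ ╶─┬─╴ │ ┌─────╴ │
│ │↳ ↑│↳ ↓│   │↑│↓ ← ← ↲│
│ └─┬─┴─┐ ├───┘ │ ╶───┐ │
│   │   │↓│↱ → ↑│↳ → ↓│ │
├─╴ ╵ ╷ │ ╵ ┌───┤ ╶─┐ └─┤
│     │ │↳ ↑│↓ ↰│   │↳ ↓│
│ ┌───┴─┴───┤ ╷ └─┐ └─┐ │
│ │         │↓│↑ ↰│   │↓│
├─┘ ┌───┬─╴ │ ├─┐ └───┤ │
│   │P ↰│   │↓│ │↑ ← ↰│↓│
│ ┌─┘ ╷ │ ┌─┘ │ └───┐ │ │
│ │   │↑│ │↓ ↲│     │↑│↓│
│ └───┤ │ │ ┌─┘ ┌─┐ │ ╵ │
│     │↑│ │↓│   │ │ │↑ ↲│
│ ┌─╴ │ ╵ ╵ │ ┌─┘ │ ├─╴ │
│ │   │↑ ← ↲│ │   │ │   │
├─┘ ┌─┴─┬───┤ │ ╷ ╵ │ ╶─┤
│   │   │   │ │ │   │   │
│ ╶─┘ ╷ ╵ ┌─┘ └─┴───┴─╴ │
│     │   │             │
└─────┴───┴─────────────┘

Path to Q:

┌───┬─────────┬─────────┐
│A ↓│↱ ↓      │↱ → → → ↓│
│ ╷ ╵ ╷ ╶─┬─╴ │ ┌─────╴ │
│ │↳ ↑│↳ ↓│   │↑│↓ ← ← ↲│
│ └─┬─┴─┐ ├───┘ │ ╶───┐ │
│   │   │↓│↱ → ↑│↳ → ↓│ │
├─╴ ╵ ╷ │ ╵ ┌───┤ ╶─┐ └─┤
│     │ │↳ ↑│   │   │↳ ↓│
│ ┌───┴─┴───┤ ╷ └─┐ └─┐ │
│ │         │ │   │   │↓│
├─┘ ┌───┬─╴ │ ├─┐ └───┤ │
│   │   │   │ │ │     │↓│
│ ┌─┘ ╷ │ ┌─┘ │ └───┐ │ │
│ │   │ │ │   │↱ → ↓│ │↓│
│ └───┤ │ │ ┌─┘ ┌─┐ │ ╵ │
│     │ │ │ │↱ ↑│ │Q│  ↓│
│ ┌─╴ │ ╵ ╵ │ ┌─┘ │ ├─╴ │
│ │   │     │↑│   │ │↓ ↲│
├─┘ ┌─┴─┬───┤ │ ╷ ╵ │ ╶─┤
│   │   │   │↑│ │   │↳ ↓│
│ ╶─┘ ╷ ╵ ┌─┘ └─┴───┴─╴ │
│     │   │  ↑ ← ← ← ← ↲│
└─────┴───┴─────────────┘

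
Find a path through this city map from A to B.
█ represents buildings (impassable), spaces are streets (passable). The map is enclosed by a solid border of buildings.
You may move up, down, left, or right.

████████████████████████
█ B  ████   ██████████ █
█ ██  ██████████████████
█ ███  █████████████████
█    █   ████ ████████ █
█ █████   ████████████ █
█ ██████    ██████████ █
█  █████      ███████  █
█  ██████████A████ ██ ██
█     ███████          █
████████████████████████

Finding the shortest path from A to B:
Movement: cardinal only
Path length: 18 steps
Directions: up → left → left → up → left → left → up → left → up → left → left → up → left → up → left → up → left → left

Solution:

████████████████████████
█ B←↰████   ██████████ █
█ ██↑↰██████████████████
█ ███↑↰█████████████████
█    █↑←↰████ ████████ █
█ █████ ↑↰████████████ █
█ ██████ ↑←↰██████████ █
█  █████   ↑←↰███████  █
█  ██████████A████ ██ ██
█     ███████          █
████████████████████████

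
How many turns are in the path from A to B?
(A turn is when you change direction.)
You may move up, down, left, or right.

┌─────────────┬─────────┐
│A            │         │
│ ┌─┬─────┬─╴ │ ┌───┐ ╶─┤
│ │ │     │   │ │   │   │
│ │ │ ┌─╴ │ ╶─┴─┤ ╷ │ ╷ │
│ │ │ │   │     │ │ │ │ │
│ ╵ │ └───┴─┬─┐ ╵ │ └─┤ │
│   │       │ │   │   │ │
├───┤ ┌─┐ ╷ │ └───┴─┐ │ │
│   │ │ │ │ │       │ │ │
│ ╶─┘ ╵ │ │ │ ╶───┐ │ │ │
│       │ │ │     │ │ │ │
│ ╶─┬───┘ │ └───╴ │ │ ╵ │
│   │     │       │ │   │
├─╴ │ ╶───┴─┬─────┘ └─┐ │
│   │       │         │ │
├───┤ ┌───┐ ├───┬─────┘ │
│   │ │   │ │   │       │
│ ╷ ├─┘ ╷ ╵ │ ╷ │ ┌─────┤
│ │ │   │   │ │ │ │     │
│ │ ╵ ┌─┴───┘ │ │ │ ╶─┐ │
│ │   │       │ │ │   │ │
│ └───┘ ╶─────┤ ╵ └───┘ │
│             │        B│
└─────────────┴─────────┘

Directions: right, right, right, right, right, right, down, left, down, right, right, down, right, up, up, right, down, down, right, down, down, down, right, down, down, left, left, left, down, down, down, right, right, right
Number of turns: 16

Solution:

┌─────────────┬─────────┐
│A → → → → → ↓│         │
│ ┌─┬─────┬─╴ │ ┌───┐ ╶─┤
│ │ │     │↓ ↲│ │↱ ↓│   │
│ │ │ ┌─╴ │ ╶─┴─┤ ╷ │ ╷ │
│ │ │ │   │↳ → ↓│↑│↓│ │ │
│ ╵ │ └───┴─┬─┐ ╵ │ └─┤ │
│   │       │ │↳ ↑│↳ ↓│ │
├───┤ ┌─┐ ╷ │ └───┴─┐ │ │
│   │ │ │ │ │       │↓│ │
│ ╶─┘ ╵ │ │ │ ╶───┐ │ │ │
│       │ │ │     │ │↓│ │
│ ╶─┬───┘ │ └───╴ │ │ ╵ │
│   │     │       │ │↳ ↓│
├─╴ │ ╶───┴─┬─────┘ └─┐ │
│   │       │         │↓│
├───┤ ┌───┐ ├───┬─────┘ │
│   │ │   │ │   │↓ ← ← ↲│
│ ╷ ├─┘ ╷ ╵ │ ╷ │ ┌─────┤
│ │ │   │   │ │ │↓│     │
│ │ ╵ ┌─┴───┘ │ │ │ ╶─┐ │
│ │   │       │ │↓│   │ │
│ └───┘ ╶─────┤ ╵ └───┘ │
│             │  ↳ → → B│
└─────────────┴─────────┘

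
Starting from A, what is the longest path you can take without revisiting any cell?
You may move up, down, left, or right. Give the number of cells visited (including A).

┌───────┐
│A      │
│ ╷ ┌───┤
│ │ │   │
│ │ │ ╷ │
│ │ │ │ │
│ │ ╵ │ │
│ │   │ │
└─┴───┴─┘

Finding longest simple path using DFS:
Start: (0, 0)
Longest path visits 11 cells
Path: A → right → down → down → down → right → up → up → right → down → down

Solution:

┌───────┐
│A ↓    │
│ ╷ ┌───┤
│ │↓│↱ ↓│
│ │ │ ╷ │
│ │↓│↑│↓│
│ │ ╵ │ │
│ │↳ ↑│B│
└─┴───┴─┘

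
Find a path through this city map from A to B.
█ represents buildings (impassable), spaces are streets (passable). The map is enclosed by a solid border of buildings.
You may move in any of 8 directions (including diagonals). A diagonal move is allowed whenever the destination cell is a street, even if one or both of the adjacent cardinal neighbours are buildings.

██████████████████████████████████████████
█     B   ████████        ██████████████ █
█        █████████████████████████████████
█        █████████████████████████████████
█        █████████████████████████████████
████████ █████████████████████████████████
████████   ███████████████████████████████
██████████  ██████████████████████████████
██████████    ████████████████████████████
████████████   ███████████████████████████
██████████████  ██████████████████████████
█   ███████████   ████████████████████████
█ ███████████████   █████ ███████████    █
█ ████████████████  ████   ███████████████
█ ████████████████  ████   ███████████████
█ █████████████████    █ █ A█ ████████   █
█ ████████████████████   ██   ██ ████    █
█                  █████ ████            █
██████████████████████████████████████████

Finding the shortest path from A to B:
Movement: 8-directional
Path length: 23 steps
Directions: left → up-left → down-left → down-left → left → up-left → left → up-left → up-left → up-left → up-left → left → up-left → up-left → left → up-left → up-left → up-left → up-left → up → up → up-left → up-left

Solution:

██████████████████████████████████████████
█     B   ████████        ██████████████ █
█      ↖ █████████████████████████████████
█       ↖█████████████████████████████████
█       ↑█████████████████████████████████
████████↑█████████████████████████████████
████████ ↖ ███████████████████████████████
██████████↖ ██████████████████████████████
██████████ ↖  ████████████████████████████
████████████↖← ███████████████████████████
██████████████↖ ██████████████████████████
█   ███████████↖← ████████████████████████
█ ███████████████↖  █████ ███████████    █
█ ████████████████↖ ████   ███████████████
█ ████████████████ ↖████ ↙ ███████████████
█ █████████████████ ↖← █↙█↖A█ ████████   █
█ ████████████████████↖← ██   ██ ████    █
█                  █████ ████            █
██████████████████████████████████████████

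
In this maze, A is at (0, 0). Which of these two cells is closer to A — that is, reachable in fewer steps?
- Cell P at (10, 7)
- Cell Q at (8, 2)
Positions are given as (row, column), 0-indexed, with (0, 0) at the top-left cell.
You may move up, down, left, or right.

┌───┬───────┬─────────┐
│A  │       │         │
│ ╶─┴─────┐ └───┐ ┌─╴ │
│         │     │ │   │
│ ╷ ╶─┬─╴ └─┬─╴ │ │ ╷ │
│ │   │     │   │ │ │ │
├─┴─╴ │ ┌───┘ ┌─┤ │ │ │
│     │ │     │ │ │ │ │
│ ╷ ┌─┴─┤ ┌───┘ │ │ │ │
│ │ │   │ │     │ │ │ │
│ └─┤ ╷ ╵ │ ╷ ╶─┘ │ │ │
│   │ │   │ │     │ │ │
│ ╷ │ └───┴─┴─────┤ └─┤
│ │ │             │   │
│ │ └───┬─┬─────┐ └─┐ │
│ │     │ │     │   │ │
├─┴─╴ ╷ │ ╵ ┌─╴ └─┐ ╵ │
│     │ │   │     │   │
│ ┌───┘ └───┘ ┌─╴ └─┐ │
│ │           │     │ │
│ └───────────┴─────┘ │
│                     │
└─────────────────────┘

Shortest path A → P at (10, 7): 25 steps
Shortest path A → Q at (8, 2): 14 steps

Q is closer (14 steps vs 25 steps).

Path to P:

┌───┬───────┬─────────┐
│A  │       │         │
│ ╶─┴─────┐ └───┐ ┌─╴ │
│↳ ↓      │     │ │   │
│ ╷ ╶─┬─╴ └─┬─╴ │ │ ╷ │
│ │↳ ↓│     │   │ │ │ │
├─┴─╴ │ ┌───┘ ┌─┤ │ │ │
│↓ ← ↲│ │     │ │ │ │ │
│ ╷ ┌─┴─┤ ┌───┘ │ │ │ │
│↓│ │   │ │     │ │ │ │
│ └─┤ ╷ ╵ │ ╷ ╶─┘ │ │ │
│↳ ↓│ │   │ │     │ │ │
│ ╷ │ └───┴─┴─────┤ └─┤
│ │↓│             │   │
│ │ └───┬─┬─────┐ └─┐ │
│ │↳ ↓  │ │     │   │ │
├─┴─╴ ╷ │ ╵ ┌─╴ └─┐ ╵ │
│↓ ← ↲│ │   │     │   │
│ ┌───┘ └───┘ ┌─╴ └─┐ │
│↓│           │     │ │
│ └───────────┴─────┘ │
│↳ → → → → → → P      │
└─────────────────────┘

Path to Q:

┌───┬───────┬─────────┐
│A  │       │         │
│ ╶─┴─────┐ └───┐ ┌─╴ │
│↳ ↓      │     │ │   │
│ ╷ ╶─┬─╴ └─┬─╴ │ │ ╷ │
│ │↳ ↓│     │   │ │ │ │
├─┴─╴ │ ┌───┘ ┌─┤ │ │ │
│↓ ← ↲│ │     │ │ │ │ │
│ ╷ ┌─┴─┤ ┌───┘ │ │ │ │
│↓│ │   │ │     │ │ │ │
│ └─┤ ╷ ╵ │ ╷ ╶─┘ │ │ │
│↳ ↓│ │   │ │     │ │ │
│ ╷ │ └───┴─┴─────┤ └─┤
│ │↓│             │   │
│ │ └───┬─┬─────┐ └─┐ │
│ │↳ ↓  │ │     │   │ │
├─┴─╴ ╷ │ ╵ ┌─╴ └─┐ ╵ │
│    Q│ │   │     │   │
│ ┌───┘ └───┘ ┌─╴ └─┐ │
│ │           │     │ │
│ └───────────┴─────┘ │
│                     │
└─────────────────────┘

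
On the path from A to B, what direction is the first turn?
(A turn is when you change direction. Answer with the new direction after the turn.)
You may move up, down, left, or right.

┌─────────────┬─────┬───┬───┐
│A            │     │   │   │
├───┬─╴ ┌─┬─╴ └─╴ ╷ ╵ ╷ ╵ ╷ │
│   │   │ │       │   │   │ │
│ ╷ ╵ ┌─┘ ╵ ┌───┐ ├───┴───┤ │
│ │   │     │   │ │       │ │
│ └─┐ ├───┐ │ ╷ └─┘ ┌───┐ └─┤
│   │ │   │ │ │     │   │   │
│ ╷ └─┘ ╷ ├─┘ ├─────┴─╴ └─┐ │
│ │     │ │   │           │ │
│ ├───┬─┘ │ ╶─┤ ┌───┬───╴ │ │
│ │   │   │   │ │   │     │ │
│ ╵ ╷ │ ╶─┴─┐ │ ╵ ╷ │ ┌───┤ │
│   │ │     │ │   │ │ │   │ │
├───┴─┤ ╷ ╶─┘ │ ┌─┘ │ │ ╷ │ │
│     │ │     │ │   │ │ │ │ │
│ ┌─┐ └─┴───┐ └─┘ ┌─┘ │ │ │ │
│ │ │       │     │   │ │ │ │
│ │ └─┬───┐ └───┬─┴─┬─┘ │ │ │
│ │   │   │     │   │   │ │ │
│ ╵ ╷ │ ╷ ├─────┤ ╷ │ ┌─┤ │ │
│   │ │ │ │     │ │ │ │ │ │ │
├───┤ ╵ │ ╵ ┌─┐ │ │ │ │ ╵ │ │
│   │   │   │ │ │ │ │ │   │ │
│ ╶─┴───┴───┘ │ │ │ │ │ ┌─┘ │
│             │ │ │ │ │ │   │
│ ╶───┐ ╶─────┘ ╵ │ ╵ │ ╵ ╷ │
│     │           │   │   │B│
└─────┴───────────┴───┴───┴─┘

Directions: right, right, right, down, left, down, left, up, left, down, down, right, down, right, right, up, right, down, down, left, down, right, down, right, right, up, up, left, up, right, up, up, right, down, right, right, up, right, right, right, down, right, down, down, down, down, down, down, down, down, down, down
First turn direction: down

Solution:

┌─────────────┬─────┬───┬───┐
│A → → ↓      │     │   │   │
├───┬─╴ ┌─┬─╴ └─╴ ╷ ╵ ╷ ╵ ╷ │
│↓ ↰│↓ ↲│ │       │   │   │ │
│ ╷ ╵ ┌─┘ ╵ ┌───┐ ├───┴───┤ │
│↓│↑ ↲│     │↱ ↓│ │↱ → → ↓│ │
│ └─┐ ├───┐ │ ╷ └─┘ ┌───┐ └─┤
│↳ ↓│ │↱ ↓│ │↑│↳ → ↑│   │↳ ↓│
│ ╷ └─┘ ╷ ├─┘ ├─────┴─╴ └─┐ │
│ │↳ → ↑│↓│↱ ↑│           │↓│
│ ├───┬─┘ │ ╶─┤ ┌───┬───╴ │ │
│ │   │↓ ↲│↑ ↰│ │   │     │↓│
│ ╵ ╷ │ ╶─┴─┐ │ ╵ ╷ │ ┌───┤ │
│   │ │↳ ↓  │↑│   │ │ │   │↓│
├───┴─┤ ╷ ╶─┘ │ ┌─┘ │ │ ╷ │ │
│     │ │↳ → ↑│ │   │ │ │ │↓│
│ ┌─┐ └─┴───┐ └─┘ ┌─┘ │ │ │ │
│ │ │       │     │   │ │ │↓│
│ │ └─┬───┐ └───┬─┴─┬─┘ │ │ │
│ │   │   │     │   │   │ │↓│
│ ╵ ╷ │ ╷ ├─────┤ ╷ │ ┌─┤ │ │
│   │ │ │ │     │ │ │ │ │ │↓│
├───┤ ╵ │ ╵ ┌─┐ │ │ │ │ ╵ │ │
│   │   │   │ │ │ │ │ │   │↓│
│ ╶─┴───┴───┘ │ │ │ │ │ ┌─┘ │
│             │ │ │ │ │ │  ↓│
│ ╶───┐ ╶─────┘ ╵ │ ╵ │ ╵ ╷ │
│     │           │   │   │B│
└─────┴───────────┴───┴───┴─┘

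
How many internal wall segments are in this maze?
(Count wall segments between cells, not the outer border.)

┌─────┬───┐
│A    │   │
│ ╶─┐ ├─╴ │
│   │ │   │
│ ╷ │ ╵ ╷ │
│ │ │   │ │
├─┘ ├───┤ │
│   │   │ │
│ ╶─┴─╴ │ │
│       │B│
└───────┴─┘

Counting internal wall segments:
Total internal walls: 16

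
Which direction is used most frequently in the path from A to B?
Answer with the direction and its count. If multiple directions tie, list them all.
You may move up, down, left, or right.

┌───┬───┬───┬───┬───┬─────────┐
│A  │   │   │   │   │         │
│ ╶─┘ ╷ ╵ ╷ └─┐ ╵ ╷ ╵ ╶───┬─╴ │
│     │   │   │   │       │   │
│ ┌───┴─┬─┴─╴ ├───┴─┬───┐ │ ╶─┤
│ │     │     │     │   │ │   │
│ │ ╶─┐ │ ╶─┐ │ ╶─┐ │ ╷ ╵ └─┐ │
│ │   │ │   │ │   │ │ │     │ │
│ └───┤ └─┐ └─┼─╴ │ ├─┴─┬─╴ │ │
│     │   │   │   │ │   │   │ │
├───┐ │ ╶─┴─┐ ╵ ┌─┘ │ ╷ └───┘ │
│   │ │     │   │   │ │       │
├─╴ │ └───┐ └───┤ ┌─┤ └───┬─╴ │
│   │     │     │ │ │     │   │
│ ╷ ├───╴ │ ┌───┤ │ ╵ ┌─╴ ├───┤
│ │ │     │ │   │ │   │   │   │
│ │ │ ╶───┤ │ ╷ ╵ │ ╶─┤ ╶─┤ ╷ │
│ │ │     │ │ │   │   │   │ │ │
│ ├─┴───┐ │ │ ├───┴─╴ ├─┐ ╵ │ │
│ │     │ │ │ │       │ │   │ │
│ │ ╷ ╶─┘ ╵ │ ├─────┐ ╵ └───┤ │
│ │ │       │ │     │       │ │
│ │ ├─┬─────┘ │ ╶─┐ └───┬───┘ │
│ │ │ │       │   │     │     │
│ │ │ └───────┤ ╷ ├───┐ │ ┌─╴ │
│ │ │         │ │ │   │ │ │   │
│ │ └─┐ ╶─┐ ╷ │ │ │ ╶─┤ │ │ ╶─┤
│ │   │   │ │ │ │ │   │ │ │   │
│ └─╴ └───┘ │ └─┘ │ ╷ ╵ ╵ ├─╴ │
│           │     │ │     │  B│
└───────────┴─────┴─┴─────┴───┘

Directions: down, down, down, down, right, right, down, down, right, right, down, left, left, down, right, right, down, down, left, left, up, left, down, down, down, down, right, down, right, right, right, up, up, right, down, down, right, right, up, up, up, left, up, right, right, down, right, right, down, down, down, right, up, up, up, right, right, down, left, down, right, down
Counts: {'down': 24, 'right': 21, 'left': 7, 'up': 10}
Most common: down (24 times)

Solution:

┌───┬───┬───┬───┬───┬─────────┐
│A  │   │   │   │   │         │
│ ╶─┘ ╷ ╵ ╷ └─┐ ╵ ╷ ╵ ╶───┬─╴ │
│↓    │   │   │   │       │   │
│ ┌───┴─┬─┴─╴ ├───┴─┬───┐ │ ╶─┤
│↓│     │     │     │   │ │   │
│ │ ╶─┐ │ ╶─┐ │ ╶─┐ │ ╷ ╵ └─┐ │
│↓│   │ │   │ │   │ │ │     │ │
│ └───┤ └─┐ └─┼─╴ │ ├─┴─┬─╴ │ │
│↳ → ↓│   │   │   │ │   │   │ │
├───┐ │ ╶─┴─┐ ╵ ┌─┘ │ ╷ └───┘ │
│   │↓│     │   │   │ │       │
├─╴ │ └───┐ └───┤ ┌─┤ └───┬─╴ │
│   │↳ → ↓│     │ │ │     │   │
│ ╷ ├───╴ │ ┌───┤ │ ╵ ┌─╴ ├───┤
│ │ │↓ ← ↲│ │   │ │   │   │   │
│ │ │ ╶───┤ │ ╷ ╵ │ ╶─┤ ╶─┤ ╷ │
│ │ │↳ → ↓│ │ │   │   │   │ │ │
│ ├─┴───┐ │ │ ├───┴─╴ ├─┐ ╵ │ │
│ │↓ ↰  │↓│ │ │       │ │   │ │
│ │ ╷ ╶─┘ ╵ │ ├─────┐ ╵ └───┤ │
│ │↓│↑ ← ↲  │ │↱ → ↓│       │ │
│ │ ├─┬─────┘ │ ╶─┐ └───┬───┘ │
│ │↓│ │       │↑ ↰│↳ → ↓│↱ → ↓│
│ │ │ └───────┤ ╷ ├───┐ │ ┌─╴ │
│ │↓│      ↱ ↓│ │↑│   │↓│↑│↓ ↲│
│ │ └─┐ ╶─┐ ╷ │ │ │ ╶─┤ │ │ ╶─┤
│ │↳ ↓│   │↑│↓│ │↑│   │↓│↑│↳ ↓│
│ └─╴ └───┘ │ └─┘ │ ╷ ╵ ╵ ├─╴ │
│    ↳ → → ↑│↳ → ↑│ │  ↳ ↑│  B│
└───────────┴─────┴─┴─────┴───┘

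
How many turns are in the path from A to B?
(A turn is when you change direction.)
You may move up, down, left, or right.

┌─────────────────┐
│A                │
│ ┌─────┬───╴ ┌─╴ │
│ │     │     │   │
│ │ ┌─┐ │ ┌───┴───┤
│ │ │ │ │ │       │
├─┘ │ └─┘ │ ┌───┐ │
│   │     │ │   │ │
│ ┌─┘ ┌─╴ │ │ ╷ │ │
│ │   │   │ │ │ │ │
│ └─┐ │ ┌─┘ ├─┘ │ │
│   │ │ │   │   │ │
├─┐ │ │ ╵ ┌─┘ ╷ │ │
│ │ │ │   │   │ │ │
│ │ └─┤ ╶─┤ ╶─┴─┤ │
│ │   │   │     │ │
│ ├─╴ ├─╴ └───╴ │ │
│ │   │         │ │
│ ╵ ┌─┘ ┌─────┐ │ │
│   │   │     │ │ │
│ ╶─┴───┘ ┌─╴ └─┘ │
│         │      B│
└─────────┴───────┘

Directions: right, right, right, right, right, right, down, left, left, down, down, down, left, down, down, right, up, right, up, up, up, right, right, right, down, down, down, down, down, down, down, down
Number of turns: 11

Solution:

┌─────────────────┐
│A → → → → → ↓    │
│ ┌─────┬───╴ ┌─╴ │
│ │     │↓ ← ↲│   │
│ │ ┌─┐ │ ┌───┴───┤
│ │ │ │ │↓│↱ → → ↓│
├─┘ │ └─┘ │ ┌───┐ │
│   │    ↓│↑│   │↓│
│ ┌─┘ ┌─╴ │ │ ╷ │ │
│ │   │↓ ↲│↑│ │ │↓│
│ └─┐ │ ┌─┘ ├─┘ │ │
│   │ │↓│↱ ↑│   │↓│
├─┐ │ │ ╵ ┌─┘ ╷ │ │
│ │ │ │↳ ↑│   │ │↓│
│ │ └─┤ ╶─┤ ╶─┴─┤ │
│ │   │   │     │↓│
│ ├─╴ ├─╴ └───╴ │ │
│ │   │         │↓│
│ ╵ ┌─┘ ┌─────┐ │ │
│   │   │     │ │↓│
│ ╶─┴───┘ ┌─╴ └─┘ │
│         │      B│
└─────────┴───────┘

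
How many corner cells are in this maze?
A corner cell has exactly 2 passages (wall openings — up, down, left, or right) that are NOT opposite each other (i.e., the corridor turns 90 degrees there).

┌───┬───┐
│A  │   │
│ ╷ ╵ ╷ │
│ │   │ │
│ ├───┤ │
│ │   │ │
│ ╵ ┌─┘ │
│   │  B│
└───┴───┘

Counting corner cells (2 non-opposite passages):
Total corners: 10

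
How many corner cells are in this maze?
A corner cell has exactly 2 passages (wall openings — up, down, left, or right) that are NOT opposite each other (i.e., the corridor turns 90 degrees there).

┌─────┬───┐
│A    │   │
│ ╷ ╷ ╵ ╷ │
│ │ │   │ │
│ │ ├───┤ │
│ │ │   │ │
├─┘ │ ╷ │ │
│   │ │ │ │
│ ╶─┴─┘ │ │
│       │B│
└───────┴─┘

Counting corner cells (2 non-opposite passages):
Total corners: 12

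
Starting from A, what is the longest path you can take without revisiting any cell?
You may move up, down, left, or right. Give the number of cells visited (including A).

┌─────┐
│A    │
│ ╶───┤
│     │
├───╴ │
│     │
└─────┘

Finding longest simple path using DFS:
Start: (0, 0)
Longest path visits 7 cells
Path: A → down → right → right → down → left → left

Solution:

┌─────┐
│A    │
│ ╶───┤
│↳ → ↓│
├───╴ │
│B ← ↲│
└─────┘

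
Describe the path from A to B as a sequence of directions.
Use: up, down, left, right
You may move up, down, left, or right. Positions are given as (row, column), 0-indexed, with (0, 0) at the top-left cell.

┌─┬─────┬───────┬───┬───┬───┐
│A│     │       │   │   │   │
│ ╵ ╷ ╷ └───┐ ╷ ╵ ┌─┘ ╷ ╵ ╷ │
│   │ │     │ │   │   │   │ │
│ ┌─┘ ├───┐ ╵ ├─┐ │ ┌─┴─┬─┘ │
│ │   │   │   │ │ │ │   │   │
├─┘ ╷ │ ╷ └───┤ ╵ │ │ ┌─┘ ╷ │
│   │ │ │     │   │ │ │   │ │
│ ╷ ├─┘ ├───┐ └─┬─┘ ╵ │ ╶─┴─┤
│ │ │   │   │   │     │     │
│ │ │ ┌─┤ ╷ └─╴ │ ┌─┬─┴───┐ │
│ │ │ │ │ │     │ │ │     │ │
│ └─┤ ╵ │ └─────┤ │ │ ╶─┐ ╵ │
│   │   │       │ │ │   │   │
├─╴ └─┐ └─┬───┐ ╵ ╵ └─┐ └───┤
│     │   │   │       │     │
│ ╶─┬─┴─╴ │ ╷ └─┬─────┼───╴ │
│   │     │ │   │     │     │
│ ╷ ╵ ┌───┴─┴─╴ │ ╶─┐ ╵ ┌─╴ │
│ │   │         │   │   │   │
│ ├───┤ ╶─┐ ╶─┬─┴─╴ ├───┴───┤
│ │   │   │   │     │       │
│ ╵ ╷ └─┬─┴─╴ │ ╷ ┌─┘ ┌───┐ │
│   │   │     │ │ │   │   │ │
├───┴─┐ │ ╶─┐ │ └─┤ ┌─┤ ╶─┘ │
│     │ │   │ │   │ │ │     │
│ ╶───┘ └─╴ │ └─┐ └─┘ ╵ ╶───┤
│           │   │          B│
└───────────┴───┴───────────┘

Finding the path and converting it to directions:
Path through cells: (0,0) → (1,0) → (1,1) → (0,1) → (0,2) → (1,2) → (2,2) → (2,1) → (3,1) → (3,0) → (4,0) → (5,0) → (6,0) → (6,1) → (7,1) → (7,0) → (8,0) → (8,1) → (9,1) → (9,2) → (8,2) → (8,3) → (8,4) → (7,4) → (7,3) → (6,3) → (6,2) → (5,2) → (4,2) → (4,3) → (3,3) → (2,3) → (2,4) → (3,4) → (3,5) → (3,6) → (4,6) → (4,7) → (5,7) → (5,6) → (5,5) → (4,5) → (4,4) → (5,4) → (6,4) → (6,5) → (6,6) → (6,7) → (7,7) → (7,8) → (6,8) → (5,8) → (4,8) → (4,9) → (3,9) → (2,9) → (1,9) → (1,10) → (0,10) → (0,11) → (1,11) → (1,12) → (0,12) → (0,13) → (1,13) → (2,13) → (2,12) → (3,12) → (3,11) → (4,11) → (4,12) → (4,13) → (5,13) → (6,13) → (6,12) → (5,12) → (5,11) → (5,10) → (6,10) → (6,11) → (7,11) → (7,12) → (7,13) → (8,13) → (8,12) → (8,11) → (9,11) → (9,10) → (8,10) → (8,9) → (8,8) → (9,8) → (9,9) → (10,9) → (10,8) → (10,7) → (11,7) → (12,7) → (12,8) → (13,8) → (13,9) → (13,10) → (13,11) → (13,12) → (13,13)
Directions: down, right, up, right, down, down, left, down, left, down, down, down, right, down, left, down, right, down, right, up, right, right, up, left, up, left, up, up, right, up, up, right, down, right, right, down, right, down, left, left, up, left, down, down, right, right, right, down, right, up, up, up, right, up, up, up, right, up, right, down, right, up, right, down, down, left, down, left, down, right, right, down, down, left, up, left, left, down, right, down, right, right, down, left, left, down, left, up, left, left, down, right, down, left, left, down, down, right, down, right, right, right, right, right

Solution:

┌─┬─────┬───────┬───┬───┬───┐
│A│↱ ↓  │       │   │↱ ↓│↱ ↓│
│ ╵ ╷ ╷ └───┐ ╷ ╵ ┌─┘ ╷ ╵ ╷ │
│↳ ↑│↓│     │ │   │↱ ↑│↳ ↑│↓│
│ ┌─┘ ├───┐ ╵ ├─┐ │ ┌─┴─┬─┘ │
│ │↓ ↲│↱ ↓│   │ │ │↑│   │↓ ↲│
├─┘ ╷ │ ╷ └───┤ ╵ │ │ ┌─┘ ╷ │
│↓ ↲│ │↑│↳ → ↓│   │↑│ │↓ ↲│ │
│ ╷ ├─┘ ├───┐ └─┬─┘ ╵ │ ╶─┴─┤
│↓│ │↱ ↑│↓ ↰│↳ ↓│↱ ↑  │↳ → ↓│
│ │ │ ┌─┤ ╷ └─╴ │ ┌─┬─┴───┐ │
│↓│ │↑│ │↓│↑ ← ↲│↑│ │↓ ← ↰│↓│
│ └─┤ ╵ │ └─────┤ │ │ ╶─┐ ╵ │
│↳ ↓│↑ ↰│↳ → → ↓│↑│ │↳ ↓│↑ ↲│
├─╴ └─┐ └─┬───┐ ╵ ╵ └─┐ └───┤
│↓ ↲  │↑ ↰│   │↳ ↑    │↳ → ↓│
│ ╶─┬─┴─╴ │ ╷ └─┬─────┼───╴ │
│↳ ↓│↱ → ↑│ │   │↓ ← ↰│↓ ← ↲│
│ ╷ ╵ ┌───┴─┴─╴ │ ╶─┐ ╵ ┌─╴ │
│ │↳ ↑│         │↳ ↓│↑ ↲│   │
│ ├───┤ ╶─┐ ╶─┬─┴─╴ ├───┴───┤
│ │   │   │   │↓ ← ↲│       │
│ ╵ ╷ └─┬─┴─╴ │ ╷ ┌─┘ ┌───┐ │
│   │   │     │↓│ │   │   │ │
├───┴─┐ │ ╶─┐ │ └─┤ ┌─┤ ╶─┘ │
│     │ │   │ │↳ ↓│ │ │     │
│ ╶───┘ └─╴ │ └─┐ └─┘ ╵ ╶───┤
│           │   │↳ → → → → B│
└───────────┴───┴───────────┘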